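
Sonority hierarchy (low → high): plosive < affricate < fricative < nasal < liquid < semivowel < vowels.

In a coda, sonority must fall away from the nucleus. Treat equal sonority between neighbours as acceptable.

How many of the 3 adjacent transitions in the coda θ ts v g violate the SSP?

1

/θ/: fricative = 3.
/ts/: affricate = 2.
/v/: fricative = 3.
/g/: plosive = 1.
/θ/→/ts/: 3→2 (falls) — ok.
/ts/→/v/: 2→3 (does not fall) — violation.
/v/→/g/: 3→1 (falls) — ok.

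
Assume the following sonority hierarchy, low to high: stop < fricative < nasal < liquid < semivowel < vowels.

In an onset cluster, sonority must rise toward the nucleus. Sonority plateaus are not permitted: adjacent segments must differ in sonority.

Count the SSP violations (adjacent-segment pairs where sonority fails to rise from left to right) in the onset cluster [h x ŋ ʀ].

/h/ — fricative, sonority 2.
/x/ — fricative, sonority 2.
/ŋ/ — nasal, sonority 3.
/ʀ/ — liquid, sonority 4.
/h/→/x/: 2→2 (plateau) — violation.
/x/→/ŋ/: 2→3 (rises) — ok.
/ŋ/→/ʀ/: 3→4 (rises) — ok.

1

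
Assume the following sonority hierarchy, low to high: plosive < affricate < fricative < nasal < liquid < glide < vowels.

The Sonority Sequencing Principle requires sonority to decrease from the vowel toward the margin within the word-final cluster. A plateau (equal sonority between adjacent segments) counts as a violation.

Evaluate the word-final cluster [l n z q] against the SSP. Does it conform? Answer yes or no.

yes

/l/ — liquid, sonority 5.
/n/ — nasal, sonority 4.
/z/ — fricative, sonority 3.
/q/ — plosive, sonority 1.
The profile 5-4-3-1 strictly falls, so the word-final cluster satisfies the SSP.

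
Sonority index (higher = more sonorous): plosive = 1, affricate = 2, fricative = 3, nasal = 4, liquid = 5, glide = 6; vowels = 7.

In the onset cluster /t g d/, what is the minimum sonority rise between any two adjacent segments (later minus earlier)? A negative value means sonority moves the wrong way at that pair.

/t/ is a plosive (sonority 1).
/g/ is a plosive (sonority 1).
/d/ is a plosive (sonority 1).
/t/→/g/: change +0.
/g/→/d/: change +0.
Minimum = 0.

0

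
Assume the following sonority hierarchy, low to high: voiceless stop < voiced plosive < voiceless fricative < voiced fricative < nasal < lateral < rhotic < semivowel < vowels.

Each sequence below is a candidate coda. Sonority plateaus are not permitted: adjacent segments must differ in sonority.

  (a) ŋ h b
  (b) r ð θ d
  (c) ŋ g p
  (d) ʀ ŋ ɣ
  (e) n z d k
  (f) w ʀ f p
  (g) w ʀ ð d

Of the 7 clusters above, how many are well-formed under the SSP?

(a) ŋ h b: profile 5-3-2 — obeys.
(b) r ð θ d: profile 7-4-3-2 — obeys.
(c) ŋ g p: profile 5-2-1 — obeys.
(d) ʀ ŋ ɣ: profile 7-5-4 — obeys.
(e) n z d k: profile 5-4-2-1 — obeys.
(f) w ʀ f p: profile 8-7-3-1 — obeys.
(g) w ʀ ð d: profile 8-7-4-2 — obeys.

7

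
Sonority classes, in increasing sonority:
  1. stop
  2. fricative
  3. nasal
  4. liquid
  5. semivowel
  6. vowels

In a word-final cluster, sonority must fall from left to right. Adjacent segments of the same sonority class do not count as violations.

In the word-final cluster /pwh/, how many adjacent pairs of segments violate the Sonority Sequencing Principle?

1

/p/ — stop, sonority 1.
/w/ — semivowel, sonority 5.
/h/ — fricative, sonority 2.
/p/→/w/: 1→5 (does not fall) — violation.
/w/→/h/: 5→2 (falls) — ok.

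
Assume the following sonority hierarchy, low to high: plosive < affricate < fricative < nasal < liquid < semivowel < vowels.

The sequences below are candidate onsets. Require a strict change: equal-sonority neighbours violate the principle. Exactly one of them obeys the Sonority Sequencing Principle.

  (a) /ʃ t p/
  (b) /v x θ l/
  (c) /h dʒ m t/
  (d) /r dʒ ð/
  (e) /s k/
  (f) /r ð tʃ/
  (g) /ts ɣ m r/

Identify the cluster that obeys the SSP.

g

(a) /ʃ t p/: profile 3-1-1 — violates.
(b) /v x θ l/: profile 3-3-3-5 — violates.
(c) /h dʒ m t/: profile 3-2-4-1 — violates.
(d) /r dʒ ð/: profile 5-2-3 — violates.
(e) /s k/: profile 3-1 — violates.
(f) /r ð tʃ/: profile 5-3-2 — violates.
(g) /ts ɣ m r/: profile 2-3-4-5 — obeys.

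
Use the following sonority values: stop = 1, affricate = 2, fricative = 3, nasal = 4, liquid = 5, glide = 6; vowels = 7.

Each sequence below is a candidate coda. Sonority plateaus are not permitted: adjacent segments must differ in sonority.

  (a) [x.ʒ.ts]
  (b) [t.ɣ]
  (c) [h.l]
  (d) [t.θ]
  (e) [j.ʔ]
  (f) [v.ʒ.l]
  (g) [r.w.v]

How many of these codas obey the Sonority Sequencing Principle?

(a) 3-3-2 → violates
(b) 1-3 → violates
(c) 3-5 → violates
(d) 1-3 → violates
(e) 6-1 → obeys
(f) 3-3-5 → violates
(g) 5-6-3 → violates

1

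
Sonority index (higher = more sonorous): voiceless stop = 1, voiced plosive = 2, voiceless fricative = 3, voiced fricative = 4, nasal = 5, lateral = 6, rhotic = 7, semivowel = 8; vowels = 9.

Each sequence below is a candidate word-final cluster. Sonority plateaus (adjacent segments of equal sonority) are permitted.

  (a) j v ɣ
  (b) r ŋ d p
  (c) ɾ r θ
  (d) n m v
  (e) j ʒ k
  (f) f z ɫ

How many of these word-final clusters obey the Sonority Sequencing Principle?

5

(a) j v ɣ: profile 8-4-4 — obeys.
(b) r ŋ d p: profile 7-5-2-1 — obeys.
(c) ɾ r θ: profile 7-7-3 — obeys.
(d) n m v: profile 5-5-4 — obeys.
(e) j ʒ k: profile 8-4-1 — obeys.
(f) f z ɫ: profile 3-4-6 — violates.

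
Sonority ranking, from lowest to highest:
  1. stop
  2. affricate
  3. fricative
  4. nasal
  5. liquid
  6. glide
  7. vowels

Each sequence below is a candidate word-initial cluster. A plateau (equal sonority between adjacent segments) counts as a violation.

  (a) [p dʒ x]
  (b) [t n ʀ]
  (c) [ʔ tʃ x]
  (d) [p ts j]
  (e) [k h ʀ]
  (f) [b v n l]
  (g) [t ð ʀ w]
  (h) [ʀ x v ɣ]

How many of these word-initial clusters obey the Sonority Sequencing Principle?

(a) 1-2-3 → obeys
(b) 1-4-5 → obeys
(c) 1-2-3 → obeys
(d) 1-2-6 → obeys
(e) 1-3-5 → obeys
(f) 1-3-4-5 → obeys
(g) 1-3-5-6 → obeys
(h) 5-3-3-3 → violates

7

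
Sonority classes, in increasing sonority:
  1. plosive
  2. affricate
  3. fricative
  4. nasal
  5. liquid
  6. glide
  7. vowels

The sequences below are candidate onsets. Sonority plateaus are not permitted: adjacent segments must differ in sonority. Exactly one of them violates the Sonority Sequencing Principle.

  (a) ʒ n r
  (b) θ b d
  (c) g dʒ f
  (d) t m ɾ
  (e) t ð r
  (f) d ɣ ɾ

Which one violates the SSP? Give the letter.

(a) ʒ n r: profile 3-4-5 — obeys.
(b) θ b d: profile 3-1-1 — violates.
(c) g dʒ f: profile 1-2-3 — obeys.
(d) t m ɾ: profile 1-4-5 — obeys.
(e) t ð r: profile 1-3-5 — obeys.
(f) d ɣ ɾ: profile 1-3-5 — obeys.

b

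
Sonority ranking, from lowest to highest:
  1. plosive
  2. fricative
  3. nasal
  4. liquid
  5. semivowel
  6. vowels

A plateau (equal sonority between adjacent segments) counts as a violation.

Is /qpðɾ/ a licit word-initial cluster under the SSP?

/q/ — plosive, sonority 1.
/p/ — plosive, sonority 1.
/ð/ — fricative, sonority 2.
/ɾ/ — liquid, sonority 4.
The profile is 1-1-2-4. Between /q/ (1) and /p/ (1) sonority does not rise, so the cluster violates the SSP.

no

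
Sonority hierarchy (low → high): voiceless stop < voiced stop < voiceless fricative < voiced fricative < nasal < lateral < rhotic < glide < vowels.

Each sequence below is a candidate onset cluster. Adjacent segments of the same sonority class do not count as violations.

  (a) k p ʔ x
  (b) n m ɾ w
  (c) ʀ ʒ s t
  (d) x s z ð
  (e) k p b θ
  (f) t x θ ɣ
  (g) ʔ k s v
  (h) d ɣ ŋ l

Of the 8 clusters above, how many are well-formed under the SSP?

(a) k p ʔ x: profile 1-1-1-3 — obeys.
(b) n m ɾ w: profile 5-5-7-8 — obeys.
(c) ʀ ʒ s t: profile 7-4-3-1 — violates.
(d) x s z ð: profile 3-3-4-4 — obeys.
(e) k p b θ: profile 1-1-2-3 — obeys.
(f) t x θ ɣ: profile 1-3-3-4 — obeys.
(g) ʔ k s v: profile 1-1-3-4 — obeys.
(h) d ɣ ŋ l: profile 2-4-5-6 — obeys.

7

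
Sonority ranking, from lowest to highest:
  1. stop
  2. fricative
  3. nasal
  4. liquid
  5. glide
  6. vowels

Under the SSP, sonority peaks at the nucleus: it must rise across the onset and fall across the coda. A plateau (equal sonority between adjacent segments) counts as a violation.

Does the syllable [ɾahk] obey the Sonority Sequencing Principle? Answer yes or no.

Onset: /ɾ/ is a liquid (sonority 4); then the nucleus /a/ (sonority 6).
Onset profile 4-6 — rises to the nucleus.
Coda: /h/ is a fricative (sonority 2), /k/ is a stop (sonority 1).
Coda profile 6-2-1 — falls from the nucleus.

yes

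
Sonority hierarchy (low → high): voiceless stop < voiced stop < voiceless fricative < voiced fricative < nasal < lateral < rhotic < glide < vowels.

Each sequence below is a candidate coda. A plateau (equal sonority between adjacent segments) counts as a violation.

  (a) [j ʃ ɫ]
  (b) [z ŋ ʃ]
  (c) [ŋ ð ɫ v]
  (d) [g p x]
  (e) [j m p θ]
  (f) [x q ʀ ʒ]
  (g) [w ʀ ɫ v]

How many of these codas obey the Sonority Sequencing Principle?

1

(a) sonority 8-3-6: ill-formed.
(b) sonority 4-5-3: ill-formed.
(c) sonority 5-4-6-4: ill-formed.
(d) sonority 2-1-3: ill-formed.
(e) sonority 8-5-1-3: ill-formed.
(f) sonority 3-1-7-4: ill-formed.
(g) sonority 8-7-6-4: well-formed.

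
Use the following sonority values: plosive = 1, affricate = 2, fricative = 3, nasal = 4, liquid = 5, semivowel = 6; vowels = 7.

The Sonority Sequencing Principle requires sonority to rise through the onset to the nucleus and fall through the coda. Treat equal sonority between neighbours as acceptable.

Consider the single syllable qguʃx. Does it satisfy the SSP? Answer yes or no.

yes

Onset: /q/ is a plosive (sonority 1), /g/ is a plosive (sonority 1); then the nucleus /u/ (sonority 7).
Onset profile 1-1-7 — rises to the nucleus.
Coda: /ʃ/ is a fricative (sonority 3), /x/ is a fricative (sonority 3).
Coda profile 7-3-3 — falls from the nucleus.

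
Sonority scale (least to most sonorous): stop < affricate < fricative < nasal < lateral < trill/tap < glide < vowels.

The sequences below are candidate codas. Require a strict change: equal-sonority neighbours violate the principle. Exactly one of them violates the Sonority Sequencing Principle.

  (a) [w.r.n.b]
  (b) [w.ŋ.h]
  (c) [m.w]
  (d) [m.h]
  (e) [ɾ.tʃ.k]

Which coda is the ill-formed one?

c

(a) sonority 7-6-4-1: well-formed.
(b) sonority 7-4-3: well-formed.
(c) sonority 4-7: ill-formed.
(d) sonority 4-3: well-formed.
(e) sonority 6-2-1: well-formed.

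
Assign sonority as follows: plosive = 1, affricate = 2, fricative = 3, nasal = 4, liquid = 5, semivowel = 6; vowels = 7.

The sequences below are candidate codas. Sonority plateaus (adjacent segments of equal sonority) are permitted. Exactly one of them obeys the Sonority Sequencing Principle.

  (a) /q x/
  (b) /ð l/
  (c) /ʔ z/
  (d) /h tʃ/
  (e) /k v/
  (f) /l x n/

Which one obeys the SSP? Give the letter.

(a) 1-3 → violates
(b) 3-5 → violates
(c) 1-3 → violates
(d) 3-2 → obeys
(e) 1-3 → violates
(f) 5-3-4 → violates

d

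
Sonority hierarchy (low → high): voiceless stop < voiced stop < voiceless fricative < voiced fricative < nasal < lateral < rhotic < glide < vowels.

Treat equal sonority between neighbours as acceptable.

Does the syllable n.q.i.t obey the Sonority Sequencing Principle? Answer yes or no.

no

Onset: /n/ is a nasal (sonority 5), /q/ is a voiceless stop (sonority 1); then the nucleus /i/ (sonority 9).
Onset profile 5-1-9 — does not rise throughout.
Coda: /t/ is a voiceless stop (sonority 1).
Coda profile 9-1 — falls from the nucleus.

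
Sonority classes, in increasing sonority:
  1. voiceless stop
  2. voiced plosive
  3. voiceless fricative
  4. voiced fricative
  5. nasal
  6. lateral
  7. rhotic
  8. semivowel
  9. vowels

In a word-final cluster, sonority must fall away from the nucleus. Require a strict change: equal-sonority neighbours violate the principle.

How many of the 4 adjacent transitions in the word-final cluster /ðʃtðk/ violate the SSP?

1

/ð/ is a voiced fricative (sonority 4).
/ʃ/ is a voiceless fricative (sonority 3).
/t/ is a voiceless stop (sonority 1).
/ð/ is a voiced fricative (sonority 4).
/k/ is a voiceless stop (sonority 1).
/ð/→/ʃ/: 4→3 (falls) — ok.
/ʃ/→/t/: 3→1 (falls) — ok.
/t/→/ð/: 1→4 (does not fall) — violation.
/ð/→/k/: 4→1 (falls) — ok.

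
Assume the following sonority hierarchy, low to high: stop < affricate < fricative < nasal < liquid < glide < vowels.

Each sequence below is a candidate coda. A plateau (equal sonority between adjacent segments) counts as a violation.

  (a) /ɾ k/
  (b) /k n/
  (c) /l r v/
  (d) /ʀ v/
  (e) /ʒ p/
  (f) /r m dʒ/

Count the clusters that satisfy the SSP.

(a) /ɾ k/: profile 5-1 — obeys.
(b) /k n/: profile 1-4 — violates.
(c) /l r v/: profile 5-5-3 — violates.
(d) /ʀ v/: profile 5-3 — obeys.
(e) /ʒ p/: profile 3-1 — obeys.
(f) /r m dʒ/: profile 5-4-2 — obeys.

4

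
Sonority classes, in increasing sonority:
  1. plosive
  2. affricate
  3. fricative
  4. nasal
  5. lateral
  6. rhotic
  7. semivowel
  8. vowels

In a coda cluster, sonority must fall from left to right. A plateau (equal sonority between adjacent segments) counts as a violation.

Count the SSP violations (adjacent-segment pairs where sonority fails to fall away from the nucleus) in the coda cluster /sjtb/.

2

/s/ is a fricative (sonority 3).
/j/ is a semivowel (sonority 7).
/t/ is a plosive (sonority 1).
/b/ is a plosive (sonority 1).
/s/→/j/: 3→7 (does not fall) — violation.
/j/→/t/: 7→1 (falls) — ok.
/t/→/b/: 1→1 (plateau) — violation.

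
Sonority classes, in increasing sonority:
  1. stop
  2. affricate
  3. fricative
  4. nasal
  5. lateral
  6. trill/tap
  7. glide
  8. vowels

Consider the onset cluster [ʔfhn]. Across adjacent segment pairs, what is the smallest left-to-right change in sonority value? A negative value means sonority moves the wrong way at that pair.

/ʔ/: stop = 1.
/f/: fricative = 3.
/h/: fricative = 3.
/n/: nasal = 4.
/ʔ/→/f/: change +2.
/f/→/h/: change +0.
/h/→/n/: change +1.
Minimum = 0.

0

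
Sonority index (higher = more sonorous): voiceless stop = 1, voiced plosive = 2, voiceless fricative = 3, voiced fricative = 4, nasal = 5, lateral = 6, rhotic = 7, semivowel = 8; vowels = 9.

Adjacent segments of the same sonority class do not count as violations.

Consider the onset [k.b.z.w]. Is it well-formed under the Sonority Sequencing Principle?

/k/ is a voiceless stop (sonority 1).
/b/ is a voiced plosive (sonority 2).
/z/ is a voiced fricative (sonority 4).
/w/ is a semivowel (sonority 8).
The profile 1-2-4-8 strictly rises, so the onset satisfies the SSP.

yes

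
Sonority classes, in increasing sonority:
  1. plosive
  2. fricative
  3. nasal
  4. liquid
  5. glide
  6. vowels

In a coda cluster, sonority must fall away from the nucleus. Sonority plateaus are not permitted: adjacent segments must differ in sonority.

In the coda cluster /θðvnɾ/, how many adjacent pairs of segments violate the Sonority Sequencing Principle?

4

/θ/: fricative = 2.
/ð/: fricative = 2.
/v/: fricative = 2.
/n/: nasal = 3.
/ɾ/: liquid = 4.
/θ/→/ð/: 2→2 (plateau) — violation.
/ð/→/v/: 2→2 (plateau) — violation.
/v/→/n/: 2→3 (does not fall) — violation.
/n/→/ɾ/: 3→4 (does not fall) — violation.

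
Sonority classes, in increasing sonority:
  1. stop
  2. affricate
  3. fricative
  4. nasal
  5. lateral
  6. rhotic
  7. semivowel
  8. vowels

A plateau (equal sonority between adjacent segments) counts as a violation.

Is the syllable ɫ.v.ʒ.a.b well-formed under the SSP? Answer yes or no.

no

Onset: /ɫ/ is a lateral (sonority 5), /v/ is a fricative (sonority 3), /ʒ/ is a fricative (sonority 3); then the nucleus /a/ (sonority 8).
Onset profile 5-3-3-8 — does not strictly rise throughout.
Coda: /b/ is a stop (sonority 1).
Coda profile 8-1 — falls from the nucleus.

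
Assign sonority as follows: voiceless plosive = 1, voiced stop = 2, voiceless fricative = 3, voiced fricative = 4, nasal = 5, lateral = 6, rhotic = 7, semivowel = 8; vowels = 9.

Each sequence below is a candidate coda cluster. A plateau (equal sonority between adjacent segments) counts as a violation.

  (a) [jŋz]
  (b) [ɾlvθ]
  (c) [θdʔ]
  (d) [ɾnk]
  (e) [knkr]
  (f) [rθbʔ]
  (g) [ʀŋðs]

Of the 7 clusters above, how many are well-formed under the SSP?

6

(a) 8-5-4 → obeys
(b) 7-6-4-3 → obeys
(c) 3-2-1 → obeys
(d) 7-5-1 → obeys
(e) 1-5-1-7 → violates
(f) 7-3-2-1 → obeys
(g) 7-5-4-3 → obeys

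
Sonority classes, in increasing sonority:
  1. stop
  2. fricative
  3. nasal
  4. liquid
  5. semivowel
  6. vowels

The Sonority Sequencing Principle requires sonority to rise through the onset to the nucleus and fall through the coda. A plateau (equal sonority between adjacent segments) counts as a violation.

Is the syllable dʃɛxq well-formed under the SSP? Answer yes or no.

Onset: /d/ is a stop (sonority 1), /ʃ/ is a fricative (sonority 2); then the nucleus /ɛ/ (sonority 6).
Onset profile 1-2-6 — rises to the nucleus.
Coda: /x/ is a fricative (sonority 2), /q/ is a stop (sonority 1).
Coda profile 6-2-1 — falls from the nucleus.

yes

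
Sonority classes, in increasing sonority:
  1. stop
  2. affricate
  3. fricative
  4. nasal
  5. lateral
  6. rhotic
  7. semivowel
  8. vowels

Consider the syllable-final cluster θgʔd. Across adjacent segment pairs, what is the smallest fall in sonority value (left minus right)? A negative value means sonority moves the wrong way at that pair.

0

/θ/ — fricative, sonority 3.
/g/ — stop, sonority 1.
/ʔ/ — stop, sonority 1.
/d/ — stop, sonority 1.
/θ/→/g/: change +2.
/g/→/ʔ/: change +0.
/ʔ/→/d/: change +0.
Minimum = 0.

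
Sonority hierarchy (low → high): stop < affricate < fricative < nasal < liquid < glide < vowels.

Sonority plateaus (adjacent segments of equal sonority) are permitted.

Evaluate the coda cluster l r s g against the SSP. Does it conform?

yes

/l/: liquid = 5.
/r/: liquid = 5.
/s/: fricative = 3.
/g/: stop = 1.
The profile 5-5-3-1 is non-increasing (plateaus allowed), so the coda cluster satisfies the SSP.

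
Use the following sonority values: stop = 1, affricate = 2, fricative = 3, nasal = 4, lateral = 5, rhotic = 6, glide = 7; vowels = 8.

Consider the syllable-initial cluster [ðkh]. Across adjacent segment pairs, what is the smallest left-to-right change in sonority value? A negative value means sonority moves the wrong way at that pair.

/ð/ is a fricative (sonority 3).
/k/ is a stop (sonority 1).
/h/ is a fricative (sonority 3).
/ð/→/k/: change -2.
/k/→/h/: change +2.
Minimum = -2.

-2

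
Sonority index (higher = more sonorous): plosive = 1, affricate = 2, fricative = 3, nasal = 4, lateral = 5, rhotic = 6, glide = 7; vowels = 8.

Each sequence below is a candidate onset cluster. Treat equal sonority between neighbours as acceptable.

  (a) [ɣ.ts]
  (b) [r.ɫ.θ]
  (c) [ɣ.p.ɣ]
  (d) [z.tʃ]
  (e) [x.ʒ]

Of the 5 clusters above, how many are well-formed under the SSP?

(a) 3-2 → violates
(b) 6-5-3 → violates
(c) 3-1-3 → violates
(d) 3-2 → violates
(e) 3-3 → obeys

1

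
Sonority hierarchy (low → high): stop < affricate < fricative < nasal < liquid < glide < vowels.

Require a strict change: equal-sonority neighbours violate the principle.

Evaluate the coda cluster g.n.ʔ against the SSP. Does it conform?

no

/g/ is a stop (sonority 1).
/n/ is a nasal (sonority 4).
/ʔ/ is a stop (sonority 1).
The profile is 1-4-1. Between /g/ (1) and /n/ (4) sonority does not fall, so the cluster violates the SSP.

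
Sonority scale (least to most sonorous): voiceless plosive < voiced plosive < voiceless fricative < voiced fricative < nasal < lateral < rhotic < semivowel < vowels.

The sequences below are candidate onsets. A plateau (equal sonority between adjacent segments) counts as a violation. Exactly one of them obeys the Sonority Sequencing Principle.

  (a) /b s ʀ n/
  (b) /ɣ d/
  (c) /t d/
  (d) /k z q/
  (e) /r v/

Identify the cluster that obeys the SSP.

c

(a) /b s ʀ n/: profile 2-3-7-5 — violates.
(b) /ɣ d/: profile 4-2 — violates.
(c) /t d/: profile 1-2 — obeys.
(d) /k z q/: profile 1-4-1 — violates.
(e) /r v/: profile 7-4 — violates.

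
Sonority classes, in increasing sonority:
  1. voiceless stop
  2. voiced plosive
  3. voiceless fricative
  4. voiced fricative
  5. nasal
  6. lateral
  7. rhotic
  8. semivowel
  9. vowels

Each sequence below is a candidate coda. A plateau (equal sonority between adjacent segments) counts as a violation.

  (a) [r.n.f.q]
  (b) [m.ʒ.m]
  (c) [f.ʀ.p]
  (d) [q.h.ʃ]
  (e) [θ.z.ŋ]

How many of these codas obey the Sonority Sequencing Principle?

(a) 7-5-3-1 → obeys
(b) 5-4-5 → violates
(c) 3-7-1 → violates
(d) 1-3-3 → violates
(e) 3-4-5 → violates

1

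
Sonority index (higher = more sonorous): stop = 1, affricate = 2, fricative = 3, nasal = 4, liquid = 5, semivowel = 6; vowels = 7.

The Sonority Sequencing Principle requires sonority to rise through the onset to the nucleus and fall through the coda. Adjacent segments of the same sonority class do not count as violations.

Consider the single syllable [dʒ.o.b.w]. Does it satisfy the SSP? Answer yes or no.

no

Onset: /dʒ/ is an affricate (sonority 2); then the nucleus /o/ (sonority 7).
Onset profile 2-7 — rises to the nucleus.
Coda: /b/ is a stop (sonority 1), /w/ is a semivowel (sonority 6).
Coda profile 7-1-6 — does not fall throughout.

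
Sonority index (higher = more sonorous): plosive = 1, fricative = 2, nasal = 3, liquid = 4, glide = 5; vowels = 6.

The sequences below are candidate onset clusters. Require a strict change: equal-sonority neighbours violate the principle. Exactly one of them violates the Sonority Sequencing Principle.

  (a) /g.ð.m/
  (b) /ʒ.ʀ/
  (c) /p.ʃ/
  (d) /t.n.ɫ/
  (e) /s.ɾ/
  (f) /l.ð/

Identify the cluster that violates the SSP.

(a) 1-2-3 → obeys
(b) 2-4 → obeys
(c) 1-2 → obeys
(d) 1-3-4 → obeys
(e) 2-4 → obeys
(f) 4-2 → violates

f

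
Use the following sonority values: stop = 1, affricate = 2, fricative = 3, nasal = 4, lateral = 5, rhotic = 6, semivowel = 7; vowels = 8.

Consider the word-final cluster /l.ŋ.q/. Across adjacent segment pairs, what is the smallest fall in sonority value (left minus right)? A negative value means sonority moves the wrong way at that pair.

/l/ is a lateral (sonority 5).
/ŋ/ is a nasal (sonority 4).
/q/ is a stop (sonority 1).
/l/→/ŋ/: change +1.
/ŋ/→/q/: change +3.
Minimum = 1.

1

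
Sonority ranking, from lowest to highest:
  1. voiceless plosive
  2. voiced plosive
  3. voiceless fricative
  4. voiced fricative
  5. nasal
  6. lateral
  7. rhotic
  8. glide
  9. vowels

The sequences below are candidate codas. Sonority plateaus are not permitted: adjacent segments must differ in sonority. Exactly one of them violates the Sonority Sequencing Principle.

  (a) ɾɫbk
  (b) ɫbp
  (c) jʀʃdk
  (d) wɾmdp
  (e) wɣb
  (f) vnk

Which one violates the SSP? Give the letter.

(a) sonority 7-6-2-1: well-formed.
(b) sonority 6-2-1: well-formed.
(c) sonority 8-7-3-2-1: well-formed.
(d) sonority 8-7-5-2-1: well-formed.
(e) sonority 8-4-2: well-formed.
(f) sonority 4-5-1: ill-formed.

f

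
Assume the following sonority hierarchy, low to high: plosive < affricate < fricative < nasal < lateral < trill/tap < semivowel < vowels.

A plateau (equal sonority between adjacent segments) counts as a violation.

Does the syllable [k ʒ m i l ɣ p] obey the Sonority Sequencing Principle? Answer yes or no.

Onset: /k/ is a plosive (sonority 1), /ʒ/ is a fricative (sonority 3), /m/ is a nasal (sonority 4); then the nucleus /i/ (sonority 8).
Onset profile 1-3-4-8 — rises to the nucleus.
Coda: /l/ is a lateral (sonority 5), /ɣ/ is a fricative (sonority 3), /p/ is a plosive (sonority 1).
Coda profile 8-5-3-1 — falls from the nucleus.

yes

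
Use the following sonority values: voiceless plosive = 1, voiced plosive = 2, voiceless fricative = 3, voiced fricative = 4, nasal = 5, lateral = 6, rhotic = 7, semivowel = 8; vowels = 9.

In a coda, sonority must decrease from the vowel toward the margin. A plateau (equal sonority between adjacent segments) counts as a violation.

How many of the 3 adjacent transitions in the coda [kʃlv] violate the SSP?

2

/k/ is a voiceless plosive (sonority 1).
/ʃ/ is a voiceless fricative (sonority 3).
/l/ is a lateral (sonority 6).
/v/ is a voiced fricative (sonority 4).
/k/→/ʃ/: 1→3 (does not fall) — violation.
/ʃ/→/l/: 3→6 (does not fall) — violation.
/l/→/v/: 6→4 (falls) — ok.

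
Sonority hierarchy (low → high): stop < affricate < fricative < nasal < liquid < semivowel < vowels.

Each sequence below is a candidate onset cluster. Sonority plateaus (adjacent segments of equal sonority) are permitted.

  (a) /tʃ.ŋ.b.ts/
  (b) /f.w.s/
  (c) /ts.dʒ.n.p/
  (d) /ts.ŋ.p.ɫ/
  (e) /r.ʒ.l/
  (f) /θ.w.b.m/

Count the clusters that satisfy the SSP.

0

(a) 2-4-1-2 → violates
(b) 3-6-3 → violates
(c) 2-2-4-1 → violates
(d) 2-4-1-5 → violates
(e) 5-3-5 → violates
(f) 3-6-1-4 → violates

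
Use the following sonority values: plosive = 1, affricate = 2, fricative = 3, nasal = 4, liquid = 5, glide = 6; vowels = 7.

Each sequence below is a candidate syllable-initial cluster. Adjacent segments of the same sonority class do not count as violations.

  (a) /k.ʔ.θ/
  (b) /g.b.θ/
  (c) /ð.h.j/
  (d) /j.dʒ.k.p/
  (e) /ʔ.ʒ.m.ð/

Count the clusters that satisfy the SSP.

3

(a) sonority 1-1-3: well-formed.
(b) sonority 1-1-3: well-formed.
(c) sonority 3-3-6: well-formed.
(d) sonority 6-2-1-1: ill-formed.
(e) sonority 1-3-4-3: ill-formed.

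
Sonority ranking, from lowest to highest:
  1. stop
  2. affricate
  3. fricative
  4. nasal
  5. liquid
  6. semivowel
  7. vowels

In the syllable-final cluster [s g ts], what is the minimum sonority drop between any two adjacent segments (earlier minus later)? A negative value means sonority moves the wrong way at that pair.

-1

/s/ is a fricative (sonority 3).
/g/ is a stop (sonority 1).
/ts/ is an affricate (sonority 2).
/s/→/g/: change +2.
/g/→/ts/: change -1.
Minimum = -1.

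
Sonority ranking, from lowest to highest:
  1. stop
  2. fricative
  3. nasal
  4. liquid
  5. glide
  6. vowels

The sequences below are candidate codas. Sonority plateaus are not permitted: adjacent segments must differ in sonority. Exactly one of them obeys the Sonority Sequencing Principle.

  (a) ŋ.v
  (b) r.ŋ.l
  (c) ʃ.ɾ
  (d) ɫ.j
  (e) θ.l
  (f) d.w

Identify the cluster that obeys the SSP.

a

(a) 3-2 → obeys
(b) 4-3-4 → violates
(c) 2-4 → violates
(d) 4-5 → violates
(e) 2-4 → violates
(f) 1-5 → violates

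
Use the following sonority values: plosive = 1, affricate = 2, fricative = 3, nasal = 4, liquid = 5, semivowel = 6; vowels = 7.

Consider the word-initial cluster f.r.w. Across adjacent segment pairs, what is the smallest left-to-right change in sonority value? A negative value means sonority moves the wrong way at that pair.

1

/f/ — fricative, sonority 3.
/r/ — liquid, sonority 5.
/w/ — semivowel, sonority 6.
/f/→/r/: change +2.
/r/→/w/: change +1.
Minimum = 1.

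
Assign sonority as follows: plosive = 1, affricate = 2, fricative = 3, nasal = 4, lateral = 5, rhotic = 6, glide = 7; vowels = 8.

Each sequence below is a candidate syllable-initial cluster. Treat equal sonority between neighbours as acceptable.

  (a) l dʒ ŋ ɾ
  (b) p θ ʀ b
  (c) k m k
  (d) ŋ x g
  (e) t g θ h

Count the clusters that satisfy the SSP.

1

(a) sonority 5-2-4-6: ill-formed.
(b) sonority 1-3-6-1: ill-formed.
(c) sonority 1-4-1: ill-formed.
(d) sonority 4-3-1: ill-formed.
(e) sonority 1-1-3-3: well-formed.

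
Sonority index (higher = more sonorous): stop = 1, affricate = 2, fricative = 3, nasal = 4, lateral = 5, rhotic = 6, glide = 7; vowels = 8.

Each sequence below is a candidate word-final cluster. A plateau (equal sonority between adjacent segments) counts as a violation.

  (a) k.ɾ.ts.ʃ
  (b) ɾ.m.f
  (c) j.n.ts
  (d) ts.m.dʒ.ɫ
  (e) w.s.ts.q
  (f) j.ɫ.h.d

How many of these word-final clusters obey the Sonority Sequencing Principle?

(a) k.ɾ.ts.ʃ: profile 1-6-2-3 — violates.
(b) ɾ.m.f: profile 6-4-3 — obeys.
(c) j.n.ts: profile 7-4-2 — obeys.
(d) ts.m.dʒ.ɫ: profile 2-4-2-5 — violates.
(e) w.s.ts.q: profile 7-3-2-1 — obeys.
(f) j.ɫ.h.d: profile 7-5-3-1 — obeys.

4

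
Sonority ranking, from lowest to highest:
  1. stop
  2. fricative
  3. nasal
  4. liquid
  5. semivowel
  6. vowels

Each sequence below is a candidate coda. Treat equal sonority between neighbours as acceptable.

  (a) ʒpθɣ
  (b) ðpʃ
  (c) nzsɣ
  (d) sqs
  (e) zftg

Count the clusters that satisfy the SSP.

(a) 2-1-2-2 → violates
(b) 2-1-2 → violates
(c) 3-2-2-2 → obeys
(d) 2-1-2 → violates
(e) 2-2-1-1 → obeys

2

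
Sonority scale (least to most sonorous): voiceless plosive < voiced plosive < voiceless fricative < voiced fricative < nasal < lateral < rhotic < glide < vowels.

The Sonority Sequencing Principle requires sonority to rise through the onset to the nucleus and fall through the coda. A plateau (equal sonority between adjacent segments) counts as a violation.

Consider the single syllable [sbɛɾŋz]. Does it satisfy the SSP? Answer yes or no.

Onset: /s/ is a voiceless fricative (sonority 3), /b/ is a voiced plosive (sonority 2); then the nucleus /ɛ/ (sonority 9).
Onset profile 3-2-9 — does not strictly rise throughout.
Coda: /ɾ/ is a rhotic (sonority 7), /ŋ/ is a nasal (sonority 5), /z/ is a voiced fricative (sonority 4).
Coda profile 9-7-5-4 — falls from the nucleus.

no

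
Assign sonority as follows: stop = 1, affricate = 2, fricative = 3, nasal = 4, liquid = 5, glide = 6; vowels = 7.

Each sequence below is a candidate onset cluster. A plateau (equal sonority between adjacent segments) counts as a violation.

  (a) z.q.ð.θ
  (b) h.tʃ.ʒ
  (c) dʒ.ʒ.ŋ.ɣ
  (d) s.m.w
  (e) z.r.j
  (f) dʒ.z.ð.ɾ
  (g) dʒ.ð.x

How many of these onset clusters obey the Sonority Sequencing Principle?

2

(a) z.q.ð.θ: profile 3-1-3-3 — violates.
(b) h.tʃ.ʒ: profile 3-2-3 — violates.
(c) dʒ.ʒ.ŋ.ɣ: profile 2-3-4-3 — violates.
(d) s.m.w: profile 3-4-6 — obeys.
(e) z.r.j: profile 3-5-6 — obeys.
(f) dʒ.z.ð.ɾ: profile 2-3-3-5 — violates.
(g) dʒ.ð.x: profile 2-3-3 — violates.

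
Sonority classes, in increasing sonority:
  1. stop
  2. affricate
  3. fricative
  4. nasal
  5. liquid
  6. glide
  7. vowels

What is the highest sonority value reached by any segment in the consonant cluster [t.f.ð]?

/t/ — stop, sonority 1.
/f/ — fricative, sonority 3.
/ð/ — fricative, sonority 3.
The maximum is 3.

3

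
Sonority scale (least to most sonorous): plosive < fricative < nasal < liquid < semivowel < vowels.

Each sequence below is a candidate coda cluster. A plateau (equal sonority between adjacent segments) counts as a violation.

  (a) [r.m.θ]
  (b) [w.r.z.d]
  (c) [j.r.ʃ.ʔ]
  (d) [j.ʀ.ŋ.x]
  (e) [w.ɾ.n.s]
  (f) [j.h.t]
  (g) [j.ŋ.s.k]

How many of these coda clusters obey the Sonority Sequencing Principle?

(a) 4-3-2 → obeys
(b) 5-4-2-1 → obeys
(c) 5-4-2-1 → obeys
(d) 5-4-3-2 → obeys
(e) 5-4-3-2 → obeys
(f) 5-2-1 → obeys
(g) 5-3-2-1 → obeys

7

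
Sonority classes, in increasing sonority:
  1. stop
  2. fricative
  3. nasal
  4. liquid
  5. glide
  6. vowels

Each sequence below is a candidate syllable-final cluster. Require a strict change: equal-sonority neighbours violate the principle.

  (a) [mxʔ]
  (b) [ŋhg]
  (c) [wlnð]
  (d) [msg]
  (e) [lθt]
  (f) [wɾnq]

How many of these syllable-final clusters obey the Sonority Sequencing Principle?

6

(a) sonority 3-2-1: well-formed.
(b) sonority 3-2-1: well-formed.
(c) sonority 5-4-3-2: well-formed.
(d) sonority 3-2-1: well-formed.
(e) sonority 4-2-1: well-formed.
(f) sonority 5-4-3-1: well-formed.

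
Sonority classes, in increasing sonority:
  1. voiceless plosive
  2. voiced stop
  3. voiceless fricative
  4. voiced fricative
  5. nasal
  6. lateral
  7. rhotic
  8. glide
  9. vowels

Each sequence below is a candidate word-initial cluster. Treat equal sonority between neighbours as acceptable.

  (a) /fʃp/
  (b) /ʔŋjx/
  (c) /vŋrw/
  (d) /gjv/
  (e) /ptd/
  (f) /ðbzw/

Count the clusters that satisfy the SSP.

(a) 3-3-1 → violates
(b) 1-5-8-3 → violates
(c) 4-5-7-8 → obeys
(d) 2-8-4 → violates
(e) 1-1-2 → obeys
(f) 4-2-4-8 → violates

2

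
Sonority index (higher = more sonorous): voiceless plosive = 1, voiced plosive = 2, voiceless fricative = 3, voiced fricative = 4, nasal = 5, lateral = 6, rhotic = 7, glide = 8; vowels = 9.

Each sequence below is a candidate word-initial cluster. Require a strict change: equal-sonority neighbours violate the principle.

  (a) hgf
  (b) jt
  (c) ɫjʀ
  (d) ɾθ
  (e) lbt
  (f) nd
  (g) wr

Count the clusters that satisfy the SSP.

(a) sonority 3-2-3: ill-formed.
(b) sonority 8-1: ill-formed.
(c) sonority 6-8-7: ill-formed.
(d) sonority 7-3: ill-formed.
(e) sonority 6-2-1: ill-formed.
(f) sonority 5-2: ill-formed.
(g) sonority 8-7: ill-formed.

0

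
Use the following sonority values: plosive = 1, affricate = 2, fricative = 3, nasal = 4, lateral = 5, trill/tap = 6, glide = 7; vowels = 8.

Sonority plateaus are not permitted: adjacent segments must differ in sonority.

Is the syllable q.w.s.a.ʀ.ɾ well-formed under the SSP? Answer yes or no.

Onset: /q/ is a plosive (sonority 1), /w/ is a glide (sonority 7), /s/ is a fricative (sonority 3); then the nucleus /a/ (sonority 8).
Onset profile 1-7-3-8 — does not strictly rise throughout.
Coda: /ʀ/ is a trill/tap (sonority 6), /ɾ/ is a trill/tap (sonority 6).
Coda profile 8-6-6 — does not strictly fall throughout.

no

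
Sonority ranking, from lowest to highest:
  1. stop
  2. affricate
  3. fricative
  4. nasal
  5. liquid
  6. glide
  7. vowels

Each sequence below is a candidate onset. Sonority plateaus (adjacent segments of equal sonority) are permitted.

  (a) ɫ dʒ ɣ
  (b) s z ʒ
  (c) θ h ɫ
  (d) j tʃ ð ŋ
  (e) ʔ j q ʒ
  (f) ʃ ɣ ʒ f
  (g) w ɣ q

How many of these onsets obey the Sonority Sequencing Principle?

3

(a) sonority 5-2-3: ill-formed.
(b) sonority 3-3-3: well-formed.
(c) sonority 3-3-5: well-formed.
(d) sonority 6-2-3-4: ill-formed.
(e) sonority 1-6-1-3: ill-formed.
(f) sonority 3-3-3-3: well-formed.
(g) sonority 6-3-1: ill-formed.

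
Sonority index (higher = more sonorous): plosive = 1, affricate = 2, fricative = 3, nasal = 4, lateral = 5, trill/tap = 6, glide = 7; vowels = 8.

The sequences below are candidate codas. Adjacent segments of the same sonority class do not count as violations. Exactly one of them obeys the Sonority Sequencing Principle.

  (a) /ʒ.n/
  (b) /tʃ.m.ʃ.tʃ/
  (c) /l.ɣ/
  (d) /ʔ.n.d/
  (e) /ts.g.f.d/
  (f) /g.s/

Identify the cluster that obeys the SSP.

c

(a) 3-4 → violates
(b) 2-4-3-2 → violates
(c) 5-3 → obeys
(d) 1-4-1 → violates
(e) 2-1-3-1 → violates
(f) 1-3 → violates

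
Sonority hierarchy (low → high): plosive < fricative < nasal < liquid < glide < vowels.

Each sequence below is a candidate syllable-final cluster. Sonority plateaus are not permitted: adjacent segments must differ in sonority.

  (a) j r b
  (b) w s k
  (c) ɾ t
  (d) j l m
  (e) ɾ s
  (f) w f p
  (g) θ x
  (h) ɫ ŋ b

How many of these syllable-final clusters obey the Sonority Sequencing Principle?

(a) 5-4-1 → obeys
(b) 5-2-1 → obeys
(c) 4-1 → obeys
(d) 5-4-3 → obeys
(e) 4-2 → obeys
(f) 5-2-1 → obeys
(g) 2-2 → violates
(h) 4-3-1 → obeys

7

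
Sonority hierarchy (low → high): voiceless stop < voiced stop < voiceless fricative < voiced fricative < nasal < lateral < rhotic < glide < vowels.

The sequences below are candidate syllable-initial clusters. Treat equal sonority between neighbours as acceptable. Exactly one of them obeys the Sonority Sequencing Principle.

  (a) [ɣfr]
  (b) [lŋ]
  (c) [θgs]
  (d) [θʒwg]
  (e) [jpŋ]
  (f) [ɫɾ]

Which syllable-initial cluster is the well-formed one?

(a) [ɣfr]: profile 4-3-7 — violates.
(b) [lŋ]: profile 6-5 — violates.
(c) [θgs]: profile 3-2-3 — violates.
(d) [θʒwg]: profile 3-4-8-2 — violates.
(e) [jpŋ]: profile 8-1-5 — violates.
(f) [ɫɾ]: profile 6-7 — obeys.

f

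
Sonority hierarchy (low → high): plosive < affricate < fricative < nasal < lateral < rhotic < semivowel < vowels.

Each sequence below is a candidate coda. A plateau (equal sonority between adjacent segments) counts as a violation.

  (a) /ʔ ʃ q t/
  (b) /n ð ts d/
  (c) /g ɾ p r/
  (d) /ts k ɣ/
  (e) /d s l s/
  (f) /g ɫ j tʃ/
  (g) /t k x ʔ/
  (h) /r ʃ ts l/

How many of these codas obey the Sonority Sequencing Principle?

(a) /ʔ ʃ q t/: profile 1-3-1-1 — violates.
(b) /n ð ts d/: profile 4-3-2-1 — obeys.
(c) /g ɾ p r/: profile 1-6-1-6 — violates.
(d) /ts k ɣ/: profile 2-1-3 — violates.
(e) /d s l s/: profile 1-3-5-3 — violates.
(f) /g ɫ j tʃ/: profile 1-5-7-2 — violates.
(g) /t k x ʔ/: profile 1-1-3-1 — violates.
(h) /r ʃ ts l/: profile 6-3-2-5 — violates.

1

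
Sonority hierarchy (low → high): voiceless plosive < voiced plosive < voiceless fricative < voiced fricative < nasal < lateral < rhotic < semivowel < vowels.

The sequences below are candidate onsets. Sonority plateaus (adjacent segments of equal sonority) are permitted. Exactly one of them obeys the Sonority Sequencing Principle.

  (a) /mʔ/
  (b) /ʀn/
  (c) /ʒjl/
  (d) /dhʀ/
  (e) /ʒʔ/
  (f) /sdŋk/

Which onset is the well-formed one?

(a) sonority 5-1: ill-formed.
(b) sonority 7-5: ill-formed.
(c) sonority 4-8-6: ill-formed.
(d) sonority 2-3-7: well-formed.
(e) sonority 4-1: ill-formed.
(f) sonority 3-2-5-1: ill-formed.

d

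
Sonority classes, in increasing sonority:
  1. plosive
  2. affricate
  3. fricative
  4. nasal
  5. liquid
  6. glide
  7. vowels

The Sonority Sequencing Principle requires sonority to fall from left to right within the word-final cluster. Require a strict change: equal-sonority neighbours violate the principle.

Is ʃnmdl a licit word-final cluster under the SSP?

/ʃ/ is a fricative (sonority 3).
/n/ is a nasal (sonority 4).
/m/ is a nasal (sonority 4).
/d/ is a plosive (sonority 1).
/l/ is a liquid (sonority 5).
The profile is 3-4-4-1-5. Between /ʃ/ (3) and /n/ (4) sonority does not fall, so the cluster violates the SSP.

no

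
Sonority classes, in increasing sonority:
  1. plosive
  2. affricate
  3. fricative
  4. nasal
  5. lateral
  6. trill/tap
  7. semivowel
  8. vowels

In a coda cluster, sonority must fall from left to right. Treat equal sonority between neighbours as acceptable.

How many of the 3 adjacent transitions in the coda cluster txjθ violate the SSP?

2

/t/ is a plosive (sonority 1).
/x/ is a fricative (sonority 3).
/j/ is a semivowel (sonority 7).
/θ/ is a fricative (sonority 3).
/t/→/x/: 1→3 (does not fall) — violation.
/x/→/j/: 3→7 (does not fall) — violation.
/j/→/θ/: 7→3 (falls) — ok.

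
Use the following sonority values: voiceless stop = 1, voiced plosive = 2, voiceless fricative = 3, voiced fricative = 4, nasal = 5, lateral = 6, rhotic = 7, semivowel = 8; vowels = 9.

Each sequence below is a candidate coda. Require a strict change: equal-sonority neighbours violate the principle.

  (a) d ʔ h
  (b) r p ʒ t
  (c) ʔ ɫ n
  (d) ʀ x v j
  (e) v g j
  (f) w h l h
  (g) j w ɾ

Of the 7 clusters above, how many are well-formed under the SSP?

0

(a) sonority 2-1-3: ill-formed.
(b) sonority 7-1-4-1: ill-formed.
(c) sonority 1-6-5: ill-formed.
(d) sonority 7-3-4-8: ill-formed.
(e) sonority 4-2-8: ill-formed.
(f) sonority 8-3-6-3: ill-formed.
(g) sonority 8-8-7: ill-formed.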